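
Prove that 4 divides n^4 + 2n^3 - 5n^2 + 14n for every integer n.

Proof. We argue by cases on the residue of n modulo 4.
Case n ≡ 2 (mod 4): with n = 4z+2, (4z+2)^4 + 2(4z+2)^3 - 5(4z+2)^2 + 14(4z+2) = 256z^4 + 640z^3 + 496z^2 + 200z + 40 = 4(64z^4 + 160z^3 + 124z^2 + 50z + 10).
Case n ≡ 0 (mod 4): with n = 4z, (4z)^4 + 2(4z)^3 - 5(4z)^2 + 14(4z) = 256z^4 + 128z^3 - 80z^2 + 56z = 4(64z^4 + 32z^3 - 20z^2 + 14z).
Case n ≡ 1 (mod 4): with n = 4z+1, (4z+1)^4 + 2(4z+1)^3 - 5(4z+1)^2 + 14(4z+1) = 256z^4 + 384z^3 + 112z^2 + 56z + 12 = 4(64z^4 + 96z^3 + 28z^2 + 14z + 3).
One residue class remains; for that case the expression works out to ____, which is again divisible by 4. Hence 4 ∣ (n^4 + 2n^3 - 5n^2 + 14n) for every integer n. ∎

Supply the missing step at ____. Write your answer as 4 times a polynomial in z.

The residues treated are {2, 0, 1}, so the missing case is n ≡ 3 (mod 4); write n = 4z+3.
Then (4z+3)^4 + 2(4z+3)^3 - 5(4z+3)^2 + 14(4z+3) = 256z^4 + 896z^3 + 1072z^2 + 584z + 132 = 4(64z^4 + 224z^3 + 268z^2 + 146z + 33).

4(64z^4 + 224z^3 + 268z^2 + 146z + 33)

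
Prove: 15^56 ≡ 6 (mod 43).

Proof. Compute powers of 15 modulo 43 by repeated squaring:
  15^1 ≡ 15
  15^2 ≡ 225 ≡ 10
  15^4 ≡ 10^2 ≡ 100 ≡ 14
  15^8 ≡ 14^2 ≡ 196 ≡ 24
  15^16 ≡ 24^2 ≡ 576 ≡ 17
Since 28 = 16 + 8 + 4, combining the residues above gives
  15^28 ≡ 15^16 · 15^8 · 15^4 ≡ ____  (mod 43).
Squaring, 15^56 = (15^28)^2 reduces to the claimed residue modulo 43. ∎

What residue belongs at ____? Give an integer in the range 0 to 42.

36

Multiply the listed residues: 17 · 24 · 14 = 408 → 5712.
Reducing modulo 43: 5712 = 132·43 + 36, so 15^28 ≡ 36.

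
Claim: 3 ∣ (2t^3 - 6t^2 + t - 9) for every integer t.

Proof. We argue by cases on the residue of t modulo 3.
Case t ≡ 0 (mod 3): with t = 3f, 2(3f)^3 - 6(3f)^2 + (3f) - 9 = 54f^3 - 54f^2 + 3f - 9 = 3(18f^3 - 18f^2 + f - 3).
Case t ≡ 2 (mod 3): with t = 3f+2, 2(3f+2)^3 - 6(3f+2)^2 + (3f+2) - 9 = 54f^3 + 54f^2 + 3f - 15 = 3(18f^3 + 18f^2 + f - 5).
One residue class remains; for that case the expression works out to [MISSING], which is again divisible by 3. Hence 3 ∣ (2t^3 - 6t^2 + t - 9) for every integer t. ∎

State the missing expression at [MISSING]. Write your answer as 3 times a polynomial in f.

3(18f^3 - 5f - 4)

Only t ≡ 1 (mod 3) is unaccounted for. Put t = 3f+1:
2(3f+1)^3 - 6(3f+1)^2 + (3f+1) - 9 expands to 54f^3 - 15f - 12,
and factoring out 3 leaves 3(18f^3 - 5f - 4).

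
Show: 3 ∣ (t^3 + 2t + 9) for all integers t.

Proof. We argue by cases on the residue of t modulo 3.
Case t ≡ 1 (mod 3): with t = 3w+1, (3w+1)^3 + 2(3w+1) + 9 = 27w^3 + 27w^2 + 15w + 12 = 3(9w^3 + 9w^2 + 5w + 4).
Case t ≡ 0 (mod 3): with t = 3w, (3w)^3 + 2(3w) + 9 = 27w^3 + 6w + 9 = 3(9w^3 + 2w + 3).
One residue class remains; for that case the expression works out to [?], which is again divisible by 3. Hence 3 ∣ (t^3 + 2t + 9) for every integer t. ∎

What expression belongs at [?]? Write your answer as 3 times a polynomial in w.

The residues treated are {1, 0}, so the missing case is t ≡ 2 (mod 3); write t = 3w+2.
Then (3w+2)^3 + 2(3w+2) + 9 = 27w^3 + 54w^2 + 42w + 21 = 3(9w^3 + 18w^2 + 14w + 7).

3(9w^3 + 18w^2 + 14w + 7)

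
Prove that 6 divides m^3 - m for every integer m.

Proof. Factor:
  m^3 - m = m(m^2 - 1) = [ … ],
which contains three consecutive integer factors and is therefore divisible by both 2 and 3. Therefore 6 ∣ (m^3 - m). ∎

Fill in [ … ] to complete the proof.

m(m^2 - 1) = m(m - 1)(m + 1) = (m - 1)m(m + 1).
These three factors are consecutive integers, so their product is divisible by 6.

(m - 1)m(m + 1)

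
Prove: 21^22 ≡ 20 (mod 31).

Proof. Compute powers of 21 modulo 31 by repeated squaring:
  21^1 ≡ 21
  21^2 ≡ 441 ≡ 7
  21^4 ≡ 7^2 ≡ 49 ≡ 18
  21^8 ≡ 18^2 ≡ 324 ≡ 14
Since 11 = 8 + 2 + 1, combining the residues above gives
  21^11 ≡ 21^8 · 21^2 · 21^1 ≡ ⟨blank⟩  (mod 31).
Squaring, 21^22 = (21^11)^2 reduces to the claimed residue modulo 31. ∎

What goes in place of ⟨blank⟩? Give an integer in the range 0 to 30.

21^8 · 21^2 · 21^1 ≡ 14 · 7 · 21 = 2058.
2058 mod 31 = 12, so 21^11 ≡ 12 (mod 31).

12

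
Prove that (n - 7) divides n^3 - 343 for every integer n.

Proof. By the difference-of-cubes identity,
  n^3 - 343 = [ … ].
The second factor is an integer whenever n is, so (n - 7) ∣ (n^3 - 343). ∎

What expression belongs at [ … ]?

Polynomial division of n^3 - 343 by n - 7 leaves remainder 0 and quotient n^2 + 7n + 49.
Hence n^3 - 343 = (n - 7)(n^2 + 7n + 49).

(n - 7)(n^2 + 7n + 49)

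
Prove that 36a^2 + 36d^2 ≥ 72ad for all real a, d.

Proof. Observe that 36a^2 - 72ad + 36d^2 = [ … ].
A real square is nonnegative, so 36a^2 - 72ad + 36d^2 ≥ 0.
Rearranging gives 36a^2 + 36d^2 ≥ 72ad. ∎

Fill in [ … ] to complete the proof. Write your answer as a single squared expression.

(6a - 6d)^2

36a^2 - 72ad + 36d^2 is a perfect-square trinomial: the outer terms are (6a)^2 and (6d)^2, and the cross term is -2·6a·6d.
So 36a^2 - 72ad + 36d^2 = (6a - 6d)^2 ≥ 0.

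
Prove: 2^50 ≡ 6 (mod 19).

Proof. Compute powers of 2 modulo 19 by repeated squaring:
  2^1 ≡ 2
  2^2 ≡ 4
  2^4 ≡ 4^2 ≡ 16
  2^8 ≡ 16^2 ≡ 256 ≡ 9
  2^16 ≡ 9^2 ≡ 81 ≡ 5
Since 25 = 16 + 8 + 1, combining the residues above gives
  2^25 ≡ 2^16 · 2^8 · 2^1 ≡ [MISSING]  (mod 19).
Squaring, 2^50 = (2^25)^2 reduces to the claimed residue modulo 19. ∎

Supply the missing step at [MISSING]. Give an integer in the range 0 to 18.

14

2^16 · 2^8 · 2^1 ≡ 5 · 9 · 2 = 90.
90 mod 19 = 14, so 2^25 ≡ 14 (mod 19).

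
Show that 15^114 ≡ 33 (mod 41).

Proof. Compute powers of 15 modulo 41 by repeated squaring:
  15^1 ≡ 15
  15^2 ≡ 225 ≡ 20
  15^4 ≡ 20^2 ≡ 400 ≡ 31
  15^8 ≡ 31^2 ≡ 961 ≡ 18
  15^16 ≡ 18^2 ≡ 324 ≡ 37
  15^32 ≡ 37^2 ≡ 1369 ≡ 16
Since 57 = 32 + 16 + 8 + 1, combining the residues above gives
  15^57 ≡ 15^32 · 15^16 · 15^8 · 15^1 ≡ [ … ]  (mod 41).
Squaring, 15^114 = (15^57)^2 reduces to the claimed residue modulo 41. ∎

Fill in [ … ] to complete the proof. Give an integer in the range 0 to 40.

15^32 · 15^16 · 15^8 · 15^1 ≡ 16 · 37 · 18 · 15 = 159840.
159840 mod 41 = 22, so 15^57 ≡ 22 (mod 41).

22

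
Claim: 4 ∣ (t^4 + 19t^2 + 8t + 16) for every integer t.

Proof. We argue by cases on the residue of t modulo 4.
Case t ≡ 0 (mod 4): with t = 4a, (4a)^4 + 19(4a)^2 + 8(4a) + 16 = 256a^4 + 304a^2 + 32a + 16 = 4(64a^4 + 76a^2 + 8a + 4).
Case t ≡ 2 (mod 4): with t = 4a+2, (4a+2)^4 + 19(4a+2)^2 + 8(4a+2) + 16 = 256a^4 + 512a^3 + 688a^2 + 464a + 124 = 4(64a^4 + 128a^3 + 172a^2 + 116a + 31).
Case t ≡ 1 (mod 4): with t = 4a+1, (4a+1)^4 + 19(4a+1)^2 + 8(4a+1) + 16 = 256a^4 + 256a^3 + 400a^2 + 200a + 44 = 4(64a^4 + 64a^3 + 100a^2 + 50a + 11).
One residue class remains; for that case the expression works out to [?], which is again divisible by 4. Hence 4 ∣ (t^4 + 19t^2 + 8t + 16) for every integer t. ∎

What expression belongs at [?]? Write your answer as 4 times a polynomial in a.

4(64a^4 + 192a^3 + 292a^2 + 230a + 73)

Only t ≡ 3 (mod 4) is unaccounted for. Put t = 4a+3:
(4a+3)^4 + 19(4a+3)^2 + 8(4a+3) + 16 expands to 256a^4 + 768a^3 + 1168a^2 + 920a + 292,
and factoring out 4 leaves 4(64a^4 + 192a^3 + 292a^2 + 230a + 73).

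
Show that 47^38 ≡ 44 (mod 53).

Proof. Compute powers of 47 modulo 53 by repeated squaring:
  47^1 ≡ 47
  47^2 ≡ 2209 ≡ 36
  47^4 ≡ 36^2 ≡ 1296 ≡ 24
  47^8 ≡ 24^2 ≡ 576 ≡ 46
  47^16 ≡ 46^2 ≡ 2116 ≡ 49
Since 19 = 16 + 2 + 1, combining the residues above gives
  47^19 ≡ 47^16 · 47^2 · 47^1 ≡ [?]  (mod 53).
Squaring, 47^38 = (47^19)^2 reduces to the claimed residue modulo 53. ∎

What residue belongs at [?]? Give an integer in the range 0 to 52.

47^16 · 47^2 · 47^1 ≡ 49 · 36 · 47 = 82908.
82908 mod 53 = 16, so 47^19 ≡ 16 (mod 53).

16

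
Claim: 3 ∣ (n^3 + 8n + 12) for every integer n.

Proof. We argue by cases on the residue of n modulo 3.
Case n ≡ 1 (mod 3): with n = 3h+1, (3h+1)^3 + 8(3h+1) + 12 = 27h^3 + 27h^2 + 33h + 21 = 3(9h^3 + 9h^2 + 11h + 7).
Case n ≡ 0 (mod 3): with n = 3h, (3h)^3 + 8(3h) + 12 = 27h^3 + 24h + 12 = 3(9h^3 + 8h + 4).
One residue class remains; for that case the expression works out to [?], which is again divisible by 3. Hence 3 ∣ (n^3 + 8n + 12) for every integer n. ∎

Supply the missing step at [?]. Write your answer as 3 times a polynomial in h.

3(9h^3 + 18h^2 + 20h + 12)

The residues treated are {1, 0}, so the missing case is n ≡ 2 (mod 3); write n = 3h+2.
Then (3h+2)^3 + 8(3h+2) + 12 = 27h^3 + 54h^2 + 60h + 36 = 3(9h^3 + 18h^2 + 20h + 12).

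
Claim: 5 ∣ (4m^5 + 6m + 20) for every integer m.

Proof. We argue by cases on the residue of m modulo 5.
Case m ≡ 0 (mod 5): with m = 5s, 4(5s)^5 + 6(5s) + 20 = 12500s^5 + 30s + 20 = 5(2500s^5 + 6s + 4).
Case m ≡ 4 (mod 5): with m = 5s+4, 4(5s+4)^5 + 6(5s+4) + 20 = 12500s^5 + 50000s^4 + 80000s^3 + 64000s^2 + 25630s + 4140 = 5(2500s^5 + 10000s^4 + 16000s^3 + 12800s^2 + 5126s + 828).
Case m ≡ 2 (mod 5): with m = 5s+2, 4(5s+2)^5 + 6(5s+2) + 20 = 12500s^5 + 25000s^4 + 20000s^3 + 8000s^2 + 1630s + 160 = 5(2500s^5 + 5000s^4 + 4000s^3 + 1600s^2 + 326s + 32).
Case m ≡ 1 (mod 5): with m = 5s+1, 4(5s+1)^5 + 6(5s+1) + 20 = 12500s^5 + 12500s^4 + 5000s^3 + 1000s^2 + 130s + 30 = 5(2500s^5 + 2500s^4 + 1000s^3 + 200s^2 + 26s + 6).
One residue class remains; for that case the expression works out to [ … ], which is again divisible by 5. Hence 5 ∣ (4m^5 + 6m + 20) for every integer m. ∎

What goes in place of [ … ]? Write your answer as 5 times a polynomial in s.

5(2500s^5 + 7500s^4 + 9000s^3 + 5400s^2 + 1626s + 202)

Only m ≡ 3 (mod 5) is unaccounted for. Put m = 5s+3:
4(5s+3)^5 + 6(5s+3) + 20 expands to 12500s^5 + 37500s^4 + 45000s^3 + 27000s^2 + 8130s + 1010,
and factoring out 5 leaves 5(2500s^5 + 7500s^4 + 9000s^3 + 5400s^2 + 1626s + 202).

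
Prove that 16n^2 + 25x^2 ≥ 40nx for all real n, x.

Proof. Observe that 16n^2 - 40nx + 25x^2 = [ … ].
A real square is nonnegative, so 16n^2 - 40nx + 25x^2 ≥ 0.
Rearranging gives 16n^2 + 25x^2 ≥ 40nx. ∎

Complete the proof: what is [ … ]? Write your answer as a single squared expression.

The leading and trailing coefficients are 4^2 and 5^2, and 40 = 2·4·5, so the trinomial is (4n - 5x)^2.
Hence 16n^2 - 40nx + 25x^2 ≥ 0.

(4n - 5x)^2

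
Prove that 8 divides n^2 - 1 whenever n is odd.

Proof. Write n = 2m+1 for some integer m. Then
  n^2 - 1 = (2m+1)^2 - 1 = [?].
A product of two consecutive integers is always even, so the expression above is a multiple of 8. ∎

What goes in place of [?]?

(2m+1)^2 - 1 = 4m^2 + 4m + 1 - 1 = 4m^2 + 4m = 4m(m+1).
Since m and m+1 are consecutive, m(m+1) is even, and 4·(even) is a multiple of 8.

4m(m + 1)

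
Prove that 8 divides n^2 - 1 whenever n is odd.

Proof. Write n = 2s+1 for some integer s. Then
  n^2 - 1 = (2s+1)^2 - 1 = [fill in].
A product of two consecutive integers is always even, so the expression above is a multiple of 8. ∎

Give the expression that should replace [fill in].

(2s+1)^2 - 1 = 4s^2 + 4s + 1 - 1 = 4s^2 + 4s = 4s(s+1).
Since s and s+1 are consecutive, s(s+1) is even, and 4·(even) is a multiple of 8.

4s(s + 1)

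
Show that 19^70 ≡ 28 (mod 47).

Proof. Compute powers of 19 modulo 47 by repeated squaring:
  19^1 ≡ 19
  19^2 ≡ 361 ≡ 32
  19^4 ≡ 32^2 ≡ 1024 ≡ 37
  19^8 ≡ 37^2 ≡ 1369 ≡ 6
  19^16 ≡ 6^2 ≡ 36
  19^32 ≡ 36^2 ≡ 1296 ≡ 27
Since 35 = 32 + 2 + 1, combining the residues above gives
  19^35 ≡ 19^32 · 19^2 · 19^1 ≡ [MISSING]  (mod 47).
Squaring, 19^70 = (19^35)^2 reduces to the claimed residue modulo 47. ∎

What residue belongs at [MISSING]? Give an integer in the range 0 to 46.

19^32 · 19^2 · 19^1 ≡ 27 · 32 · 19 = 16416.
16416 mod 47 = 13, so 19^35 ≡ 13 (mod 47).

13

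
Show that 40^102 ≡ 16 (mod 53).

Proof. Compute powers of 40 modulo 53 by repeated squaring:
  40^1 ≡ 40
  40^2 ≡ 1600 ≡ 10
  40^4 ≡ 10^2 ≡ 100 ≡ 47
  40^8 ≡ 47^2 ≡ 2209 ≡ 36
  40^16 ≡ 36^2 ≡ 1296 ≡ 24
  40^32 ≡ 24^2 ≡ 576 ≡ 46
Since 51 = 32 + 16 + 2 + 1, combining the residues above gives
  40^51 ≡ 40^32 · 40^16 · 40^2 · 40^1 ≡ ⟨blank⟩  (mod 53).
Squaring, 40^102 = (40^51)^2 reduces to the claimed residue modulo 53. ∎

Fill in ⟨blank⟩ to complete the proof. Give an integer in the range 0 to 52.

4

Multiply the listed residues: 46 · 24 · 10 · 40 = 1104 → 11040 → 441600.
Reducing modulo 53: 441600 = 8332·53 + 4, so 40^51 ≡ 4.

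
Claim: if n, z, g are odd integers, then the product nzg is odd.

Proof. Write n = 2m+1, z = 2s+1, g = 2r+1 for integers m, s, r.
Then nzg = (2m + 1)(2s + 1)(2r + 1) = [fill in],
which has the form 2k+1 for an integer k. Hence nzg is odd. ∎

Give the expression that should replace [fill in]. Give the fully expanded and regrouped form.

2(4mrs + 2mr + 2ms + m + 2rs + r + s) + 1

(2m + 1)(2s + 1)(2r + 1) = 8mrs + 4mr + 4ms + 2m + 4rs + 2r + 2s + 1
= 2(4mrs + 2mr + 2ms + m + 2rs + r + s) + 1.
Since 4mrs + 2mr + 2ms + m + 2rs + r + s is an integer, the product is of the form 2k+1 for an integer k.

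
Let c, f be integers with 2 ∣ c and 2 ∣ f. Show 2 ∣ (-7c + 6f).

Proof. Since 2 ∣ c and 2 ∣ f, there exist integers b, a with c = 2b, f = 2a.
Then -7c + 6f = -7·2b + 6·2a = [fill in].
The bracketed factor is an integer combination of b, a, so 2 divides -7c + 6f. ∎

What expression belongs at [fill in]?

2(6a - 7b)

Each term has a factor of 2: -7·2b + 6·2a = 2·(6a - 7b).
Since 6a - 7b is an integer, 2 ∣ (-7c + 6f).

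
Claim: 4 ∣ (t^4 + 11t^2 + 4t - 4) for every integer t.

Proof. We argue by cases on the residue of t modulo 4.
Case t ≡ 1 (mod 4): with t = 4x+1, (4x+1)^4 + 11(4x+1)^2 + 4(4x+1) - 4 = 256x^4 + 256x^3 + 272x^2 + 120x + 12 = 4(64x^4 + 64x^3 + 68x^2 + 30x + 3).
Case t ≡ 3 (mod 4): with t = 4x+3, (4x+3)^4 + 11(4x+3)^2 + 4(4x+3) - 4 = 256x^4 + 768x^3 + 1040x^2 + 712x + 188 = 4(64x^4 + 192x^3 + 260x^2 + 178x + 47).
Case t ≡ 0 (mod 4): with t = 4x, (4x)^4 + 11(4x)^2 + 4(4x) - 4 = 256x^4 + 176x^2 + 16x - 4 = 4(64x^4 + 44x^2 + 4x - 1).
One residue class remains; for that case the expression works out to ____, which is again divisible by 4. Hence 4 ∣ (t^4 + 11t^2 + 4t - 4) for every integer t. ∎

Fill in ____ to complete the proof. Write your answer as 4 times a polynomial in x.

The residues treated are {1, 3, 0}, so the missing case is t ≡ 2 (mod 4); write t = 4x+2.
Then (4x+2)^4 + 11(4x+2)^2 + 4(4x+2) - 4 = 256x^4 + 512x^3 + 560x^2 + 320x + 64 = 4(64x^4 + 128x^3 + 140x^2 + 80x + 16).

4(64x^4 + 128x^3 + 140x^2 + 80x + 16)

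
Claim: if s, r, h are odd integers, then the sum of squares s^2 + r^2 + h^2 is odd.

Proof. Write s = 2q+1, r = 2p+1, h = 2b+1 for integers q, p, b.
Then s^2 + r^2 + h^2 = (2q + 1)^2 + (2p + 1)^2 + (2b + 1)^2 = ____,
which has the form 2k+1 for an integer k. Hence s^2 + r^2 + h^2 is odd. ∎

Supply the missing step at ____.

2(2b^2 + 2b + 2p^2 + 2p + 2q^2 + 2q + 1) + 1

Expanding: (2q + 1)^2 + (2p + 1)^2 + (2b + 1)^2 = 4b^2 + 4b + 4p^2 + 4p + 4q^2 + 4q + 3.
Every term except the constant is even, so this is 2(2b^2 + 2b + 2p^2 + 2p + 2q^2 + 2q + 1) + 1,
and 2b^2 + 2b + 2p^2 + 2p + 2q^2 + 2q + 1 ∈ ℤ gives the required form.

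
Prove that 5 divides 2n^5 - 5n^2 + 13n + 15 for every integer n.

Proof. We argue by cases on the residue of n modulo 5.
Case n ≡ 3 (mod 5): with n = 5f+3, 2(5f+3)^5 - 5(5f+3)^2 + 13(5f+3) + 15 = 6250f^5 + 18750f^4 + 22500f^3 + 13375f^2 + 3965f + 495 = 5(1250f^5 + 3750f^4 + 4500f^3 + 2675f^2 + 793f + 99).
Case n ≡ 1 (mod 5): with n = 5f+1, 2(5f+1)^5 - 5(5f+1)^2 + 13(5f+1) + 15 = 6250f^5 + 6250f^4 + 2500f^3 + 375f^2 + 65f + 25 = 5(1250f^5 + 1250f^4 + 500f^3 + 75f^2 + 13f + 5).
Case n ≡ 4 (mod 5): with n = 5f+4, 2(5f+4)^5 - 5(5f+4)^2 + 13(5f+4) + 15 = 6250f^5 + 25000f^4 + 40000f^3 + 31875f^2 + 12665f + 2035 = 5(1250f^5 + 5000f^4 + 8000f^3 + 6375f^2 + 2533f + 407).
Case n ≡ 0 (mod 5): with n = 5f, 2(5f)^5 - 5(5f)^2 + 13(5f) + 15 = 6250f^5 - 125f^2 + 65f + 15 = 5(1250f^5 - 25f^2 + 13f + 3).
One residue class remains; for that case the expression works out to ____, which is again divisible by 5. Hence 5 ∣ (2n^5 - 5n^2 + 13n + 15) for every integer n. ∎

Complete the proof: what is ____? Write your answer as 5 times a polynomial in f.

The residues treated are {3, 1, 4, 0}, so the missing case is n ≡ 2 (mod 5); write n = 5f+2.
Then 2(5f+2)^5 - 5(5f+2)^2 + 13(5f+2) + 15 = 6250f^5 + 12500f^4 + 10000f^3 + 3875f^2 + 765f + 85 = 5(1250f^5 + 2500f^4 + 2000f^3 + 775f^2 + 153f + 17).

5(1250f^5 + 2500f^4 + 2000f^3 + 775f^2 + 153f + 17)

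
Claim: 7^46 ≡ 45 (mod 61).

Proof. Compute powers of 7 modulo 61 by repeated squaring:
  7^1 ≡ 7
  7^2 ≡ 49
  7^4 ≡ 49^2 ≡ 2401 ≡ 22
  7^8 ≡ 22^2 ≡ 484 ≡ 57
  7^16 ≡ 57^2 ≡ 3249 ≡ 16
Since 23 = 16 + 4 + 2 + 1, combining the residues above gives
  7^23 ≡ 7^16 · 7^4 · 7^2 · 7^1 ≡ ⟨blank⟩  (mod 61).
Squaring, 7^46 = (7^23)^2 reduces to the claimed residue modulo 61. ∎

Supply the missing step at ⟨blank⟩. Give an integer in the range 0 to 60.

7^16 · 7^4 · 7^2 · 7^1 ≡ 16 · 22 · 49 · 7 = 120736.
120736 mod 61 = 17, so 7^23 ≡ 17 (mod 61).

17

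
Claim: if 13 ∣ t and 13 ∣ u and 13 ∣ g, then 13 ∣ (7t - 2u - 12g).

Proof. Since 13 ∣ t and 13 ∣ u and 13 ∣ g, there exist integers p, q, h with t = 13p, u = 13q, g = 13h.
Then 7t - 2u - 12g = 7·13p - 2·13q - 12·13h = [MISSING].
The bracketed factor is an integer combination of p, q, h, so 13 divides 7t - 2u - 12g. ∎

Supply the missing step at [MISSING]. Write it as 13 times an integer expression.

13(-12h + 7p - 2q)

Pull the common 13 out of every term: 7·13p - 2·13q - 12·13h = 13(-12h + 7p - 2q).
-12h + 7p - 2q is an integer, which exhibits the divisibility.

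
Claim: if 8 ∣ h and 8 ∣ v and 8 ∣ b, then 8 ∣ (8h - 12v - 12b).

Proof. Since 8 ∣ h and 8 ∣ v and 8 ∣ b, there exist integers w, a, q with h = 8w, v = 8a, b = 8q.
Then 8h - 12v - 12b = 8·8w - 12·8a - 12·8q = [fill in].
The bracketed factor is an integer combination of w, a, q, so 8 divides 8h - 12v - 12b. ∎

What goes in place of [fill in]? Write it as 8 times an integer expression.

Each term has a factor of 8: 8·8w - 12·8a - 12·8q = 8·(-12a - 12q + 8w).
Since -12a - 12q + 8w is an integer, 8 ∣ (8h - 12v - 12b).

8(-12a - 12q + 8w)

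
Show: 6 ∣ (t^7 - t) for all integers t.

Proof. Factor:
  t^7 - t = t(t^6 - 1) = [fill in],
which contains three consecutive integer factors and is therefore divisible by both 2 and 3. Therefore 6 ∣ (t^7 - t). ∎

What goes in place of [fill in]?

(t - 1)t(t + 1)(t^4 + t^2 + 1)

t^6 - 1 = (t^2 - 1)(t^4 + t^2 + 1), and t^2 - 1 = (t-1)(t+1).
So t(t^6 - 1) = (t - 1)t(t + 1)(t^4 + t^2 + 1).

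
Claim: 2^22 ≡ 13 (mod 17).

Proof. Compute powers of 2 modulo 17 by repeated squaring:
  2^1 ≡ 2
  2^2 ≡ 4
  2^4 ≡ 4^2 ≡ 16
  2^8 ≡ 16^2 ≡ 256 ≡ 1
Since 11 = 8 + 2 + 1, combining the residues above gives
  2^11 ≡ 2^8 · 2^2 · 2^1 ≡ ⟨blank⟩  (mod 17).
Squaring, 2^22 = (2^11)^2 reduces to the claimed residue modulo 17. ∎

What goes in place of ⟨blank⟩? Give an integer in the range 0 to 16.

8

Multiply the listed residues: 1 · 4 · 2 = 4 → 8.
Reducing modulo 17: 8 = 0·17 + 8, so 2^11 ≡ 8.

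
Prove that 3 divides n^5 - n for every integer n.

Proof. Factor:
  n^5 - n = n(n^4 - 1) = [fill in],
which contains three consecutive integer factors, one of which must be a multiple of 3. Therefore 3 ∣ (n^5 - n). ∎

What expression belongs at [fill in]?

(n - 1)n(n + 1)(n^2 + 1)

n^4 - 1 = (n^2 - 1)(n^2 + 1), and n^2 - 1 = (n-1)(n+1).
So n(n^4 - 1) = (n - 1)n(n + 1)(n^2 + 1).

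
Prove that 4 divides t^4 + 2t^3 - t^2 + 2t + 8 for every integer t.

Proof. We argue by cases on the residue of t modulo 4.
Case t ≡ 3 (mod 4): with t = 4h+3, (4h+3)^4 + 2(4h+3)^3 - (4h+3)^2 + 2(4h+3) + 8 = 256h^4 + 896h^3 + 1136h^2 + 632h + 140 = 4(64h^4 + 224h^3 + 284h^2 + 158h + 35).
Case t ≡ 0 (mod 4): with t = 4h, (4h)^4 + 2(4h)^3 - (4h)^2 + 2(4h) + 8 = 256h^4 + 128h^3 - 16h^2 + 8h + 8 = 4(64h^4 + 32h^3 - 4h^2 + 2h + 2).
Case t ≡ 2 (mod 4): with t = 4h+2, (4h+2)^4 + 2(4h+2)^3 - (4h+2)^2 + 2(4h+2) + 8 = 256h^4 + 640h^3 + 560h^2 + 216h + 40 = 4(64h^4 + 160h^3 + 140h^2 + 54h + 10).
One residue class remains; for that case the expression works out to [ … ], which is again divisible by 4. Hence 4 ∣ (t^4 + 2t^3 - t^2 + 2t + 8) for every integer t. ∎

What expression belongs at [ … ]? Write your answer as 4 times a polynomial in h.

4(64h^4 + 96h^3 + 44h^2 + 10h + 3)

The residues treated are {3, 0, 2}, so the missing case is t ≡ 1 (mod 4); write t = 4h+1.
Then (4h+1)^4 + 2(4h+1)^3 - (4h+1)^2 + 2(4h+1) + 8 = 256h^4 + 384h^3 + 176h^2 + 40h + 12 = 4(64h^4 + 96h^3 + 44h^2 + 10h + 3).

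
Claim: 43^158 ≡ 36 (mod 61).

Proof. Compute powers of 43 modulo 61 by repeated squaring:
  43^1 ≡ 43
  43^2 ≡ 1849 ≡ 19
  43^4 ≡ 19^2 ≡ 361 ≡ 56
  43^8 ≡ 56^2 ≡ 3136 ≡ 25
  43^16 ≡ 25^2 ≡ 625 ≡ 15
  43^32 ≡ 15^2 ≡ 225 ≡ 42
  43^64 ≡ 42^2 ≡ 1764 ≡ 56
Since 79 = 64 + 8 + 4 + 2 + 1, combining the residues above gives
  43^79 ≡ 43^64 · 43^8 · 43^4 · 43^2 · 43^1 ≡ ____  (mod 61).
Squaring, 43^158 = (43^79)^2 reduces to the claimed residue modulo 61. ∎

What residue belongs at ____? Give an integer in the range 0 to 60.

55

43^64 · 43^8 · 43^4 · 43^2 · 43^1 ≡ 56 · 25 · 56 · 19 · 43 = 64052800.
64052800 mod 61 = 55, so 43^79 ≡ 55 (mod 61).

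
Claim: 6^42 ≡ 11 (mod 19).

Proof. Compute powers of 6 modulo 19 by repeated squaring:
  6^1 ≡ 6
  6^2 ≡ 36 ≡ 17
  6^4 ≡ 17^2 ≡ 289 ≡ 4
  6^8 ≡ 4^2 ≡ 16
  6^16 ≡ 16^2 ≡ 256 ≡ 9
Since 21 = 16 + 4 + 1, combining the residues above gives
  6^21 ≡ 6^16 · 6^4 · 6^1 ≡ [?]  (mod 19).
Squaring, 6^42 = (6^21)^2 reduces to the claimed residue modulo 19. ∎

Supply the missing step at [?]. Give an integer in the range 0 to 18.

7

6^16 · 6^4 · 6^1 ≡ 9 · 4 · 6 = 216.
216 mod 19 = 7, so 6^21 ≡ 7 (mod 19).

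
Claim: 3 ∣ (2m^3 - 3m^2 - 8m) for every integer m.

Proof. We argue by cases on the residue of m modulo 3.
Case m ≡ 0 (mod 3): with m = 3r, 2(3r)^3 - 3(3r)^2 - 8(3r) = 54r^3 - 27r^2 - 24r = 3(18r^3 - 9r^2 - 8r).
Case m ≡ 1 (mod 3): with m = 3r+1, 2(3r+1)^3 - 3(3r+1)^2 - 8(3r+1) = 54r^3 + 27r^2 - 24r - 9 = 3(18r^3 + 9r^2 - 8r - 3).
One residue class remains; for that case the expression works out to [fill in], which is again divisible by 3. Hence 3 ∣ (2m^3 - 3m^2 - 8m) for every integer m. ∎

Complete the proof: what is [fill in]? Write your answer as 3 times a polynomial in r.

The residues treated are {0, 1}, so the missing case is m ≡ 2 (mod 3); write m = 3r+2.
Then 2(3r+2)^3 - 3(3r+2)^2 - 8(3r+2) = 54r^3 + 81r^2 + 12r - 12 = 3(18r^3 + 27r^2 + 4r - 4).

3(18r^3 + 27r^2 + 4r - 4)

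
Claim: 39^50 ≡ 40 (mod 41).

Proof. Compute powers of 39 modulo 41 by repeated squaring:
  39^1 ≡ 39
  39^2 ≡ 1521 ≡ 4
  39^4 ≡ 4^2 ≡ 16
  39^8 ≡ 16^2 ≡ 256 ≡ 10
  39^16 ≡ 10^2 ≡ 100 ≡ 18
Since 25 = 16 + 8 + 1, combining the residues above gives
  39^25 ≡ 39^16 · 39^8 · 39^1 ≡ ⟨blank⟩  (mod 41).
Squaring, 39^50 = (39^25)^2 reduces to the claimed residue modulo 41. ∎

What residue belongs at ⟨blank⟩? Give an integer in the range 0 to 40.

Multiply the listed residues: 18 · 10 · 39 = 180 → 7020.
Reducing modulo 41: 7020 = 171·41 + 9, so 39^25 ≡ 9.

9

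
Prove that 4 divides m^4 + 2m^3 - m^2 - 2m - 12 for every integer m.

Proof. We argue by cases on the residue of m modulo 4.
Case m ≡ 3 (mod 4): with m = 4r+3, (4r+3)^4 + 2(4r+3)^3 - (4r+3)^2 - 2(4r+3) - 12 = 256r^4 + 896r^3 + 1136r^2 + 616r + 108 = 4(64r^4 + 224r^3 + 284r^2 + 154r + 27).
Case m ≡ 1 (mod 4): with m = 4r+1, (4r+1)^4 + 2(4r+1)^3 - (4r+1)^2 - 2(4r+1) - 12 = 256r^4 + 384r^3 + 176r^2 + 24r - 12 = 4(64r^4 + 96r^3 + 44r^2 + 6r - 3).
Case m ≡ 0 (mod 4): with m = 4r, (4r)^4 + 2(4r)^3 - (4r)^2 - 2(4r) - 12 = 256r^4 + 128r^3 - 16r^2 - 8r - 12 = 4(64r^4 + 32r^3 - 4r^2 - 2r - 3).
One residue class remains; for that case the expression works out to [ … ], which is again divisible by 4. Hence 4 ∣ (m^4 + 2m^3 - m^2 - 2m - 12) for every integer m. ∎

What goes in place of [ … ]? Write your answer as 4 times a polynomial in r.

4(64r^4 + 160r^3 + 140r^2 + 50r + 3)

The residues treated are {3, 1, 0}, so the missing case is m ≡ 2 (mod 4); write m = 4r+2.
Then (4r+2)^4 + 2(4r+2)^3 - (4r+2)^2 - 2(4r+2) - 12 = 256r^4 + 640r^3 + 560r^2 + 200r + 12 = 4(64r^4 + 160r^3 + 140r^2 + 50r + 3).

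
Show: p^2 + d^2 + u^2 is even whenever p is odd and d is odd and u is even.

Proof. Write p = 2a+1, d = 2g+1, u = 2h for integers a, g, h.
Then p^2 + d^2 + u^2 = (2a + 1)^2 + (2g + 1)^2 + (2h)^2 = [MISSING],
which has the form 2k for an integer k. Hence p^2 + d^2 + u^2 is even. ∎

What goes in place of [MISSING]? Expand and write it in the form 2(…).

2(2a^2 + 2a + 2g^2 + 2g + 2h^2 + 1)

Expanding: (2a + 1)^2 + (2g + 1)^2 + (2h)^2 = 4a^2 + 4a + 4g^2 + 4g + 4h^2 + 2.
Every term is even; pulling out the factor of 2 gives 2(2a^2 + 2a + 2g^2 + 2g + 2h^2 + 1).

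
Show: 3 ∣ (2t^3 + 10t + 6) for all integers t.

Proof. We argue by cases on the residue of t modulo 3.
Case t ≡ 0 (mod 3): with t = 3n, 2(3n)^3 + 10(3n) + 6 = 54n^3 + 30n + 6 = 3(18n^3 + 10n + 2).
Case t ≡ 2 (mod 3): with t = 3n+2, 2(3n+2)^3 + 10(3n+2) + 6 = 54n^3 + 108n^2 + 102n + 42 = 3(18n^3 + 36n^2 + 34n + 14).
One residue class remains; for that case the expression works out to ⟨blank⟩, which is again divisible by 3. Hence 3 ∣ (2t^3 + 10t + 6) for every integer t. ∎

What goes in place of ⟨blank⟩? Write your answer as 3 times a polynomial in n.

3(18n^3 + 18n^2 + 16n + 6)

The residues treated are {0, 2}, so the missing case is t ≡ 1 (mod 3); write t = 3n+1.
Then 2(3n+1)^3 + 10(3n+1) + 6 = 54n^3 + 54n^2 + 48n + 18 = 3(18n^3 + 18n^2 + 16n + 6).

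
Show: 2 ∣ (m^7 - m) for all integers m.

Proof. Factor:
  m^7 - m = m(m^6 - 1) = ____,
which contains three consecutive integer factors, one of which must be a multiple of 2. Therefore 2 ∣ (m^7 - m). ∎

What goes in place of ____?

m^6 - 1 = (m^2 - 1)(m^4 + m^2 + 1), and m^2 - 1 = (m-1)(m+1).
So m(m^6 - 1) = (m - 1)m(m + 1)(m^4 + m^2 + 1).

(m - 1)m(m + 1)(m^4 + m^2 + 1)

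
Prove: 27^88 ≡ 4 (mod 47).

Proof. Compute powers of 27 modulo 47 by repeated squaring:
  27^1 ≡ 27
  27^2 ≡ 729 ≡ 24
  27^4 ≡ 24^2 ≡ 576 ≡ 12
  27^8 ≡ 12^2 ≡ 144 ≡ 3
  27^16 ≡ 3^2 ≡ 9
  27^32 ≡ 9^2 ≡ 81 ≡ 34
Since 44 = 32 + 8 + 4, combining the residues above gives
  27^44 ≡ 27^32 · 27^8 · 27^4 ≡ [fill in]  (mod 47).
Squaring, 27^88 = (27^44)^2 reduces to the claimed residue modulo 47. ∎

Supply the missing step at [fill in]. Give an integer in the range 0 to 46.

Multiply the listed residues: 34 · 3 · 12 = 102 → 1224.
Reducing modulo 47: 1224 = 26·47 + 2, so 27^44 ≡ 2.

2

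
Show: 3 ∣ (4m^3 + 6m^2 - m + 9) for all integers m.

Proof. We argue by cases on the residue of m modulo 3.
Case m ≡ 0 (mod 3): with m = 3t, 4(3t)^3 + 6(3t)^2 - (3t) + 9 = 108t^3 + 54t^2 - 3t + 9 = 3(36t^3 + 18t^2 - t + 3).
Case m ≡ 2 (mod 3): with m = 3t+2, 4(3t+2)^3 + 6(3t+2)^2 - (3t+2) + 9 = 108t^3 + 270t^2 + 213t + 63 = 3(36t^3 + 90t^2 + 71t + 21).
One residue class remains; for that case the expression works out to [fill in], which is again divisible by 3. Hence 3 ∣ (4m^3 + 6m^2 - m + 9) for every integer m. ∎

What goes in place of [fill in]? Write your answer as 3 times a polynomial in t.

Only m ≡ 1 (mod 3) is unaccounted for. Put m = 3t+1:
4(3t+1)^3 + 6(3t+1)^2 - (3t+1) + 9 expands to 108t^3 + 162t^2 + 69t + 18,
and factoring out 3 leaves 3(36t^3 + 54t^2 + 23t + 6).

3(36t^3 + 54t^2 + 23t + 6)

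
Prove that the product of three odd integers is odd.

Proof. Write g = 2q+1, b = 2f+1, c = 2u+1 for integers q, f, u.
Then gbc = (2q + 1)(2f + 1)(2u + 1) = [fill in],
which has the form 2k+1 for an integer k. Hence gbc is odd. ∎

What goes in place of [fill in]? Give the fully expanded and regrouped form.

Expanding: (2q + 1)(2f + 1)(2u + 1) = 8fqu + 4fq + 4fu + 2f + 4qu + 2q + 2u + 1.
Every term except the constant is even, so this is 2(4fqu + 2fq + 2fu + f + 2qu + q + u) + 1,
and 4fqu + 2fq + 2fu + f + 2qu + q + u ∈ ℤ gives the required form.

2(4fqu + 2fq + 2fu + f + 2qu + q + u) + 1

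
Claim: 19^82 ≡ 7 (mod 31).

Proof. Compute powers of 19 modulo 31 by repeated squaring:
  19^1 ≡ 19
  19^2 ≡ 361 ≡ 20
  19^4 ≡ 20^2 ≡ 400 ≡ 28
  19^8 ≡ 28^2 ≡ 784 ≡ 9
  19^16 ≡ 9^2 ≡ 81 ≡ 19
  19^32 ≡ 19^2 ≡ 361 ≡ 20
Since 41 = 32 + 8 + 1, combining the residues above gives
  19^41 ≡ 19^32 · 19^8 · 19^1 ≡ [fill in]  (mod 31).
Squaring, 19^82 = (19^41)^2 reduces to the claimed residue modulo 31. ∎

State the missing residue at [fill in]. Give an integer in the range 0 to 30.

19^32 · 19^8 · 19^1 ≡ 20 · 9 · 19 = 3420.
3420 mod 31 = 10, so 19^41 ≡ 10 (mod 31).

10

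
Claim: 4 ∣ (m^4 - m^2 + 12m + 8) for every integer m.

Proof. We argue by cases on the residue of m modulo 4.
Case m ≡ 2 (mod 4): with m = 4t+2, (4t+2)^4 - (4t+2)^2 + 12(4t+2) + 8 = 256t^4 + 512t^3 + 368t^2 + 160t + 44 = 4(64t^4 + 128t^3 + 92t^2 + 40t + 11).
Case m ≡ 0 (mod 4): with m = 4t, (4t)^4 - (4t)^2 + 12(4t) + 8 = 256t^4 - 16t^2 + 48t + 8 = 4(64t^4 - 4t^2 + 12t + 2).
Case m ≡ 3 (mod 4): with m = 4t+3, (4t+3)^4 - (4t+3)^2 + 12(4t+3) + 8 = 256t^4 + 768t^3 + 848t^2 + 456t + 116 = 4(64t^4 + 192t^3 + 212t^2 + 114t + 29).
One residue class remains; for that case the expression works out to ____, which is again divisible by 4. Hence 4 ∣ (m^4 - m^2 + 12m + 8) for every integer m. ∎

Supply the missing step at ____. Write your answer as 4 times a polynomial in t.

The residues treated are {2, 0, 3}, so the missing case is m ≡ 1 (mod 4); write m = 4t+1.
Then (4t+1)^4 - (4t+1)^2 + 12(4t+1) + 8 = 256t^4 + 256t^3 + 80t^2 + 56t + 20 = 4(64t^4 + 64t^3 + 20t^2 + 14t + 5).

4(64t^4 + 64t^3 + 20t^2 + 14t + 5)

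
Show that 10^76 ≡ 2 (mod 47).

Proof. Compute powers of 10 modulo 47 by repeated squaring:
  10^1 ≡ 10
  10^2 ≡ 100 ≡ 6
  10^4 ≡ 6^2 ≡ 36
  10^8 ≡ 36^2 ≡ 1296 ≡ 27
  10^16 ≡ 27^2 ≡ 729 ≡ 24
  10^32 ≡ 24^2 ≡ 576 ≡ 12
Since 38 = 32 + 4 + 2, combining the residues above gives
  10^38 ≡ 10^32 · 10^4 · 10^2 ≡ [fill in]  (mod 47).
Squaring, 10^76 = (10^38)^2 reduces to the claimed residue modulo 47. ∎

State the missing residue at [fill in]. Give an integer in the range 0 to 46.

7

10^32 · 10^4 · 10^2 ≡ 12 · 36 · 6 = 2592.
2592 mod 47 = 7, so 10^38 ≡ 7 (mod 47).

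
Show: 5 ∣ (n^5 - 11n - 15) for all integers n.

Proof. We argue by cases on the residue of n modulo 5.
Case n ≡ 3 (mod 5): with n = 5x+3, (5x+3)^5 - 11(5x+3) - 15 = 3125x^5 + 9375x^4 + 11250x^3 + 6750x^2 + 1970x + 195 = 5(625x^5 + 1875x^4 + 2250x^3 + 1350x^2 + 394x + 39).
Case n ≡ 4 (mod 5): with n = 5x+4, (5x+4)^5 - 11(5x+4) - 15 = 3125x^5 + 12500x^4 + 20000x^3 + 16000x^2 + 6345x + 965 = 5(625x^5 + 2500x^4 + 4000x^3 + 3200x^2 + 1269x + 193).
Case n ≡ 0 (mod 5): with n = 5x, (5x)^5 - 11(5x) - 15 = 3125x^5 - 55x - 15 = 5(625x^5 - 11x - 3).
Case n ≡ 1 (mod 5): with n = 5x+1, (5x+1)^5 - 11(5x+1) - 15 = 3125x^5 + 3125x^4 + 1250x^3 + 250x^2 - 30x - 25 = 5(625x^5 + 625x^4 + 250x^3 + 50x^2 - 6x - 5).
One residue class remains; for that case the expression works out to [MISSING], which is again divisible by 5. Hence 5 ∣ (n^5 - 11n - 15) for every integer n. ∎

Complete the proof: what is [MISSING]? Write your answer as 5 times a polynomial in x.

The residues treated are {3, 4, 0, 1}, so the missing case is n ≡ 2 (mod 5); write n = 5x+2.
Then (5x+2)^5 - 11(5x+2) - 15 = 3125x^5 + 6250x^4 + 5000x^3 + 2000x^2 + 345x - 5 = 5(625x^5 + 1250x^4 + 1000x^3 + 400x^2 + 69x - 1).

5(625x^5 + 1250x^4 + 1000x^3 + 400x^2 + 69x - 1)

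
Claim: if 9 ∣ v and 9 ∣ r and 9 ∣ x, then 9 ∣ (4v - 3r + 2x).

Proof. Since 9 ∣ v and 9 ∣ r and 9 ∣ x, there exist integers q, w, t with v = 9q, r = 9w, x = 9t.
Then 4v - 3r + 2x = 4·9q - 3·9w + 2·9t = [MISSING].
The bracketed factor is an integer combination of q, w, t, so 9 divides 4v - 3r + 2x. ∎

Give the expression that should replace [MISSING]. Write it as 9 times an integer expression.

Pull the common 9 out of every term: 4·9q - 3·9w + 2·9t = 9(4q + 2t - 3w).
4q + 2t - 3w is an integer, which exhibits the divisibility.

9(4q + 2t - 3w)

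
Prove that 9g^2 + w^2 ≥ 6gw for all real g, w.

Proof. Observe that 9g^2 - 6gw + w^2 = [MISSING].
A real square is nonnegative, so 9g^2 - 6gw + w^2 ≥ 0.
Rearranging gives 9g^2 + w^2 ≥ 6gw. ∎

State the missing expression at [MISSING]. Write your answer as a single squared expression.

The leading and trailing coefficients are 3^2 and 1^2, and 6 = 2·3·1, so the trinomial is (3g - w)^2.
Hence 9g^2 - 6gw + w^2 ≥ 0.

(3g - w)^2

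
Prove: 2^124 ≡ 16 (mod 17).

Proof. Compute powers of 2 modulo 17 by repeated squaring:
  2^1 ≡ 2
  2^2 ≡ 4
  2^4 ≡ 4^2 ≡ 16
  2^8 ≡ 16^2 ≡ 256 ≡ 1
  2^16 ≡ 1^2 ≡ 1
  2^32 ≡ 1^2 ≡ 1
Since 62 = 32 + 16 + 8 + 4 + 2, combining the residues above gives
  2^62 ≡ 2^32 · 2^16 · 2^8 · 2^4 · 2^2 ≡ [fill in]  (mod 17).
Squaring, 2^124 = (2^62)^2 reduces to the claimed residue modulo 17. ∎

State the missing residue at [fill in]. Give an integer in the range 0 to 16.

13

2^32 · 2^16 · 2^8 · 2^4 · 2^2 ≡ 1 · 1 · 1 · 16 · 4 = 64.
64 mod 17 = 13, so 2^62 ≡ 13 (mod 17).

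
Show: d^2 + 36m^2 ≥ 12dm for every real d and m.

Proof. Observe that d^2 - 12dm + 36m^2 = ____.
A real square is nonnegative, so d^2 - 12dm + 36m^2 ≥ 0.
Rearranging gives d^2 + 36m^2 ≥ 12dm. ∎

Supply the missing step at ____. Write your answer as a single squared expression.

(d - 6m)^2

d^2 - 12dm + 36m^2 is a perfect-square trinomial: the outer terms are (d)^2 and (6m)^2, and the cross term is -2·d·6m.
So d^2 - 12dm + 36m^2 = (d - 6m)^2 ≥ 0.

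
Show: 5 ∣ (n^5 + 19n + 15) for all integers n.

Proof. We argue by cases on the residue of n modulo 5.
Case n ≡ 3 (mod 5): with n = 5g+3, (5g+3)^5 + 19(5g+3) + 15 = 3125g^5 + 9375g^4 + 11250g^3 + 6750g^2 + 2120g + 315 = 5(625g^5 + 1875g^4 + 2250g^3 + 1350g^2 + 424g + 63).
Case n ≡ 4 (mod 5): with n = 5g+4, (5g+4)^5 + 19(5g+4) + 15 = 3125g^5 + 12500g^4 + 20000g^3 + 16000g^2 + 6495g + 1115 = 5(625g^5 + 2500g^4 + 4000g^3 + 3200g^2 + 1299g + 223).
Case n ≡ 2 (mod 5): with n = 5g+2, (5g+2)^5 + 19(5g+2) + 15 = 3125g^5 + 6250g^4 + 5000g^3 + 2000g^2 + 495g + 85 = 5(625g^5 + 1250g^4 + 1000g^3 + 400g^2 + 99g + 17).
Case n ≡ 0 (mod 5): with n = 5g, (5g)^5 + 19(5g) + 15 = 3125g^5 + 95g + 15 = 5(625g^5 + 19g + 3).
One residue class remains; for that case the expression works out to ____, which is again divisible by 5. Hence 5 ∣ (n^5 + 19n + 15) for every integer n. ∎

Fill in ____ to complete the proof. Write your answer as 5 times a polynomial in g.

Only n ≡ 1 (mod 5) is unaccounted for. Put n = 5g+1:
(5g+1)^5 + 19(5g+1) + 15 expands to 3125g^5 + 3125g^4 + 1250g^3 + 250g^2 + 120g + 35,
and factoring out 5 leaves 5(625g^5 + 625g^4 + 250g^3 + 50g^2 + 24g + 7).

5(625g^5 + 625g^4 + 250g^3 + 50g^2 + 24g + 7)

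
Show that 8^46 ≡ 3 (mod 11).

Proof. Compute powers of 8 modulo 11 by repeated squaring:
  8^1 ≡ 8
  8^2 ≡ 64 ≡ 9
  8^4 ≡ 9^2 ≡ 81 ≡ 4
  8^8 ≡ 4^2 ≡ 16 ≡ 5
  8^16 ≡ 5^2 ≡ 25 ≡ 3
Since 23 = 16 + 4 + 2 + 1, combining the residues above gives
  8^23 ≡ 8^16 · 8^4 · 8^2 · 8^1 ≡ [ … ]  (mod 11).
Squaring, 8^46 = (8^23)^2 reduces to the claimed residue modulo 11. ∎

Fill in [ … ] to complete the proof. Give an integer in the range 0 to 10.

6

Multiply the listed residues: 3 · 4 · 9 · 8 = 12 → 108 → 864.
Reducing modulo 11: 864 = 78·11 + 6, so 8^23 ≡ 6.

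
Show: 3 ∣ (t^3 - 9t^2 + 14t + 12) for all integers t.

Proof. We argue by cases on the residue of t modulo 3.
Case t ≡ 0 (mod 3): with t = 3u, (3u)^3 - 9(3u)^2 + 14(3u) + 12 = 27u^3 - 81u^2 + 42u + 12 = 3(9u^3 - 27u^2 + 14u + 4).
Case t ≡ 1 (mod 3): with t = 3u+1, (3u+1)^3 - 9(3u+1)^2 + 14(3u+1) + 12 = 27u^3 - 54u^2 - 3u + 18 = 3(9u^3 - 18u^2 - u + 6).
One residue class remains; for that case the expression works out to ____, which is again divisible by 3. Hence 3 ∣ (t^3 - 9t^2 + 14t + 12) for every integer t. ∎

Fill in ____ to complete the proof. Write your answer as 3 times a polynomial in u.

3(9u^3 - 9u^2 - 10u + 4)

The residues treated are {0, 1}, so the missing case is t ≡ 2 (mod 3); write t = 3u+2.
Then (3u+2)^3 - 9(3u+2)^2 + 14(3u+2) + 12 = 27u^3 - 27u^2 - 30u + 12 = 3(9u^3 - 9u^2 - 10u + 4).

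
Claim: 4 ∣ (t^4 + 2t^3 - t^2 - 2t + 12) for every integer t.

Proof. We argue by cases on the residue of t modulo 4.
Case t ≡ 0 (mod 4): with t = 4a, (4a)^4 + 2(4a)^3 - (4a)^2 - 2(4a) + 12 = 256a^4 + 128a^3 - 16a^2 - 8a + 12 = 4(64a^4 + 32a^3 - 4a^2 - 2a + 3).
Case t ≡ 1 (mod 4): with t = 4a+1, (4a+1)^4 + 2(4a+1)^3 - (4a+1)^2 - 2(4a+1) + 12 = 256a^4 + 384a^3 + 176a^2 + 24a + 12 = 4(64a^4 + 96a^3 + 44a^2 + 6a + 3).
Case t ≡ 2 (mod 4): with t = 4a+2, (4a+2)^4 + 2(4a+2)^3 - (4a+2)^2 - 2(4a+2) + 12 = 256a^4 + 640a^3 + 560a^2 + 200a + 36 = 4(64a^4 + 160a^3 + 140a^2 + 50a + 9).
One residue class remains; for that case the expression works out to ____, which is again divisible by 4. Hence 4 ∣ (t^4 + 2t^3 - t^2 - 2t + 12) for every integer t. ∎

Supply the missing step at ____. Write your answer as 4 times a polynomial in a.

4(64a^4 + 224a^3 + 284a^2 + 154a + 33)

The residues treated are {0, 1, 2}, so the missing case is t ≡ 3 (mod 4); write t = 4a+3.
Then (4a+3)^4 + 2(4a+3)^3 - (4a+3)^2 - 2(4a+3) + 12 = 256a^4 + 896a^3 + 1136a^2 + 616a + 132 = 4(64a^4 + 224a^3 + 284a^2 + 154a + 33).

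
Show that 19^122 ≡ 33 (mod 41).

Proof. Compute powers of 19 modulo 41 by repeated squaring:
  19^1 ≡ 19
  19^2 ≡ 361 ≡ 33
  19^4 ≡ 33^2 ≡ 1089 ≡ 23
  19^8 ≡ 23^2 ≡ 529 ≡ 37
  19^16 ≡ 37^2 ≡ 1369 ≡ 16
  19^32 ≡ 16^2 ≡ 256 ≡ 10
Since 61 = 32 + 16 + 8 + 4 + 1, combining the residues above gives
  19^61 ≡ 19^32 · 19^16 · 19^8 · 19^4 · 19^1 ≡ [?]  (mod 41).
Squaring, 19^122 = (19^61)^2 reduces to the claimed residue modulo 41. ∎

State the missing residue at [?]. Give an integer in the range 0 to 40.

22

Multiply the listed residues: 10 · 16 · 37 · 23 · 19 = 160 → 5920 → 136160 → 2587040.
Reducing modulo 41: 2587040 = 63098·41 + 22, so 19^61 ≡ 22.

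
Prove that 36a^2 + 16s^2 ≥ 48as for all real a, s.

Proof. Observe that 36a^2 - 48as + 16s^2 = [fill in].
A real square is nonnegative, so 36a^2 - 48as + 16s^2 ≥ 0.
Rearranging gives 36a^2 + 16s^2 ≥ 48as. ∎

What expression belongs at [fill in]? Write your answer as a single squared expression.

(6a - 4s)^2

36a^2 - 48as + 16s^2 is a perfect-square trinomial: the outer terms are (6a)^2 and (4s)^2, and the cross term is -2·6a·4s.
So 36a^2 - 48as + 16s^2 = (6a - 4s)^2 ≥ 0.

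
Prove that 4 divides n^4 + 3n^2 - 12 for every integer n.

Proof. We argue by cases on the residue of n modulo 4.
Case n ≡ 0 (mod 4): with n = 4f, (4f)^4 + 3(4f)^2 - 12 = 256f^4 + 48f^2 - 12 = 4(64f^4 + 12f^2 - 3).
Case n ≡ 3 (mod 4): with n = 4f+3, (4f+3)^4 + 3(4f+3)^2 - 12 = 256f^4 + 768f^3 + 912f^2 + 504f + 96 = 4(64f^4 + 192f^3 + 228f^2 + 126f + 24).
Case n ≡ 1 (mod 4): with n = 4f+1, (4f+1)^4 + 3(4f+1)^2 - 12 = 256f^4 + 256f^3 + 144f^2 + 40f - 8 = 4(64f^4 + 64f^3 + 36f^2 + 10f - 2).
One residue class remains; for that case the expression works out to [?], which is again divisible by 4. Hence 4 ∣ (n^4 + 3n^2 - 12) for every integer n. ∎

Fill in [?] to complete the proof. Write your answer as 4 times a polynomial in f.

4(64f^4 + 128f^3 + 108f^2 + 44f + 4)

The residues treated are {0, 3, 1}, so the missing case is n ≡ 2 (mod 4); write n = 4f+2.
Then (4f+2)^4 + 3(4f+2)^2 - 12 = 256f^4 + 512f^3 + 432f^2 + 176f + 16 = 4(64f^4 + 128f^3 + 108f^2 + 44f + 4).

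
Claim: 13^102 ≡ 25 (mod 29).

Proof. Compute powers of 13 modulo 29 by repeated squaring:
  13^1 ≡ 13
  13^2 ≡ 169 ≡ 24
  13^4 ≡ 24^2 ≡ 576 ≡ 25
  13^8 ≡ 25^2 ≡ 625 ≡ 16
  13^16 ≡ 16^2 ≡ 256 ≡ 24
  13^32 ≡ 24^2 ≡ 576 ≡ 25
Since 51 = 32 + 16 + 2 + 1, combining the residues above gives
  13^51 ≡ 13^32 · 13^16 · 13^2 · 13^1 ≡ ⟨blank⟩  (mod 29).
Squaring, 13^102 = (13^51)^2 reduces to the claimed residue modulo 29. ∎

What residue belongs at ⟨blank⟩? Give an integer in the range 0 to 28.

13^32 · 13^16 · 13^2 · 13^1 ≡ 25 · 24 · 24 · 13 = 187200.
187200 mod 29 = 5, so 13^51 ≡ 5 (mod 29).

5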